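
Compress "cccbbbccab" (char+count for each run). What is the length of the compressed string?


Input: cccbbbccab
Runs:
  'c' x 3 => "c3"
  'b' x 3 => "b3"
  'c' x 2 => "c2"
  'a' x 1 => "a1"
  'b' x 1 => "b1"
Compressed: "c3b3c2a1b1"
Compressed length: 10

10


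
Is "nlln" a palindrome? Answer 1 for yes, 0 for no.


Input: nlln
Reversed: nlln
  Compare pos 0 ('n') with pos 3 ('n'): match
  Compare pos 1 ('l') with pos 2 ('l'): match
Result: palindrome

1


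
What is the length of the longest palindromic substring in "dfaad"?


Input: "dfaad"
Checking substrings for palindromes:
  [2:4] "aa" (len 2) => palindrome
Longest palindromic substring: "aa" with length 2

2


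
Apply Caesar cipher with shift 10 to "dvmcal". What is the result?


Caesar cipher: shift "dvmcal" by 10
  'd' (pos 3) + 10 = pos 13 = 'n'
  'v' (pos 21) + 10 = pos 5 = 'f'
  'm' (pos 12) + 10 = pos 22 = 'w'
  'c' (pos 2) + 10 = pos 12 = 'm'
  'a' (pos 0) + 10 = pos 10 = 'k'
  'l' (pos 11) + 10 = pos 21 = 'v'
Result: nfwmkv

nfwmkv


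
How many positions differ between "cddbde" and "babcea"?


Comparing "cddbde" and "babcea" position by position:
  Position 0: 'c' vs 'b' => DIFFER
  Position 1: 'd' vs 'a' => DIFFER
  Position 2: 'd' vs 'b' => DIFFER
  Position 3: 'b' vs 'c' => DIFFER
  Position 4: 'd' vs 'e' => DIFFER
  Position 5: 'e' vs 'a' => DIFFER
Positions that differ: 6

6


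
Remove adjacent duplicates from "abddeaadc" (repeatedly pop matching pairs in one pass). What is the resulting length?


Input: abddeaadc
Stack-based adjacent duplicate removal:
  Read 'a': push. Stack: a
  Read 'b': push. Stack: ab
  Read 'd': push. Stack: abd
  Read 'd': matches stack top 'd' => pop. Stack: ab
  Read 'e': push. Stack: abe
  Read 'a': push. Stack: abea
  Read 'a': matches stack top 'a' => pop. Stack: abe
  Read 'd': push. Stack: abed
  Read 'c': push. Stack: abedc
Final stack: "abedc" (length 5)

5


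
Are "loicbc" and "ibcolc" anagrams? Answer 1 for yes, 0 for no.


Strings: "loicbc", "ibcolc"
Sorted first:  bccilo
Sorted second: bccilo
Sorted forms match => anagrams

1


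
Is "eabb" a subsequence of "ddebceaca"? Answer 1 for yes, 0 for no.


Check if "eabb" is a subsequence of "ddebceaca"
Greedy scan:
  Position 0 ('d'): no match needed
  Position 1 ('d'): no match needed
  Position 2 ('e'): matches sub[0] = 'e'
  Position 3 ('b'): no match needed
  Position 4 ('c'): no match needed
  Position 5 ('e'): no match needed
  Position 6 ('a'): matches sub[1] = 'a'
  Position 7 ('c'): no match needed
  Position 8 ('a'): no match needed
Only matched 2/4 characters => not a subsequence

0


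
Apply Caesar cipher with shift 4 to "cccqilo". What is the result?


Caesar cipher: shift "cccqilo" by 4
  'c' (pos 2) + 4 = pos 6 = 'g'
  'c' (pos 2) + 4 = pos 6 = 'g'
  'c' (pos 2) + 4 = pos 6 = 'g'
  'q' (pos 16) + 4 = pos 20 = 'u'
  'i' (pos 8) + 4 = pos 12 = 'm'
  'l' (pos 11) + 4 = pos 15 = 'p'
  'o' (pos 14) + 4 = pos 18 = 's'
Result: gggumps

gggumps


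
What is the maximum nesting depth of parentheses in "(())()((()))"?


Input: "(())()((()))"
Tracking depth:
  Position 0 '(': depth becomes 1
  Position 1 '(': depth becomes 2
  Position 2 ')': depth becomes 1
  Position 3 ')': depth becomes 0
  Position 4 '(': depth becomes 1
  Position 5 ')': depth becomes 0
  Position 6 '(': depth becomes 1
  Position 7 '(': depth becomes 2
  Position 8 '(': depth becomes 3
  Position 9 ')': depth becomes 2
  Position 10 ')': depth becomes 1
  Position 11 ')': depth becomes 0
Maximum depth reached: 3

3


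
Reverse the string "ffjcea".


Input: ffjcea
Reading characters right to left:
  Position 5: 'a'
  Position 4: 'e'
  Position 3: 'c'
  Position 2: 'j'
  Position 1: 'f'
  Position 0: 'f'
Reversed: aecjff

aecjff


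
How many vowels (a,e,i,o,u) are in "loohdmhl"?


Input: loohdmhl
Checking each character:
  'l' at position 0: consonant
  'o' at position 1: vowel (running total: 1)
  'o' at position 2: vowel (running total: 2)
  'h' at position 3: consonant
  'd' at position 4: consonant
  'm' at position 5: consonant
  'h' at position 6: consonant
  'l' at position 7: consonant
Total vowels: 2

2


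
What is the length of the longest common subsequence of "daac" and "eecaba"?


LCS of "daac" and "eecaba"
DP table:
           e    e    c    a    b    a
      0    0    0    0    0    0    0
  d   0    0    0    0    0    0    0
  a   0    0    0    0    1    1    1
  a   0    0    0    0    1    1    2
  c   0    0    0    1    1    1    2
LCS length = dp[4][6] = 2

2


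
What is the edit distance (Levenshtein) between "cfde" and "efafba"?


Computing edit distance: "cfde" -> "efafba"
DP table:
           e    f    a    f    b    a
      0    1    2    3    4    5    6
  c   1    1    2    3    4    5    6
  f   2    2    1    2    3    4    5
  d   3    3    2    2    3    4    5
  e   4    3    3    3    3    4    5
Edit distance = dp[4][6] = 5

5


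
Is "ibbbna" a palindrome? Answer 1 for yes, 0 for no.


Input: ibbbna
Reversed: anbbbi
  Compare pos 0 ('i') with pos 5 ('a'): MISMATCH
  Compare pos 1 ('b') with pos 4 ('n'): MISMATCH
  Compare pos 2 ('b') with pos 3 ('b'): match
Result: not a palindrome

0


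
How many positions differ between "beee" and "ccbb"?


Comparing "beee" and "ccbb" position by position:
  Position 0: 'b' vs 'c' => DIFFER
  Position 1: 'e' vs 'c' => DIFFER
  Position 2: 'e' vs 'b' => DIFFER
  Position 3: 'e' vs 'b' => DIFFER
Positions that differ: 4

4


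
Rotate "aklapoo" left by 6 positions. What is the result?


Input: "aklapoo", rotate left by 6
First 6 characters: "aklapo"
Remaining characters: "o"
Concatenate remaining + first: "o" + "aklapo" = "oaklapo"

oaklapo


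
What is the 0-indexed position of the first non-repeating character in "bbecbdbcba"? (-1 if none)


Input: bbecbdbcba
Character frequencies:
  'a': 1
  'b': 5
  'c': 2
  'd': 1
  'e': 1
Scanning left to right for freq == 1:
  Position 0 ('b'): freq=5, skip
  Position 1 ('b'): freq=5, skip
  Position 2 ('e'): unique! => answer = 2

2


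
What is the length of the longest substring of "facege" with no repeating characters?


Input: "facege"
Sliding window (track last position of each char):
  Position 0 ('f'): window [0,0] length 1 -- new best
  Position 1 ('a'): window [0,1] length 2 -- new best
  Position 2 ('c'): window [0,2] length 3 -- new best
  Position 3 ('e'): window [0,3] length 4 -- new best
  Position 4 ('g'): window [0,4] length 5 -- new best
  Position 5 ('e'): repeat (last at 3), move window start to 4
  Position 5 ('e'): window [4,5] length 2
Longest substring with no repeats: "faceg" with length 5

5


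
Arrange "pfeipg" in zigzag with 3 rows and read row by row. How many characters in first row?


Zigzag "pfeipg" into 3 rows:
Placing characters:
  'p' => row 0
  'f' => row 1
  'e' => row 2
  'i' => row 1
  'p' => row 0
  'g' => row 1
Rows:
  Row 0: "pp"
  Row 1: "fig"
  Row 2: "e"
First row length: 2

2


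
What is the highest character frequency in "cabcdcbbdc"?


Input: cabcdcbbdc
Character counts:
  'a': 1
  'b': 3
  'c': 4
  'd': 2
Maximum frequency: 4

4


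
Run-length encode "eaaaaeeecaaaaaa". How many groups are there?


Input: eaaaaeeecaaaaaa
Scanning for consecutive runs:
  Group 1: 'e' x 1 (positions 0-0)
  Group 2: 'a' x 4 (positions 1-4)
  Group 3: 'e' x 3 (positions 5-7)
  Group 4: 'c' x 1 (positions 8-8)
  Group 5: 'a' x 6 (positions 9-14)
Total groups: 5

5


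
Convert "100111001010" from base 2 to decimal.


Input: "100111001010" in base 2
Positional expansion:
  Digit '1' (value 1) x 2^11 = 2048
  Digit '0' (value 0) x 2^10 = 0
  Digit '0' (value 0) x 2^9 = 0
  Digit '1' (value 1) x 2^8 = 256
  Digit '1' (value 1) x 2^7 = 128
  Digit '1' (value 1) x 2^6 = 64
  Digit '0' (value 0) x 2^5 = 0
  Digit '0' (value 0) x 2^4 = 0
  Digit '1' (value 1) x 2^3 = 8
  Digit '0' (value 0) x 2^2 = 0
  Digit '1' (value 1) x 2^1 = 2
  Digit '0' (value 0) x 2^0 = 0
Sum = 2506

2506


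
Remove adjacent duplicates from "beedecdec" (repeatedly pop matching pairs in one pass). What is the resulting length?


Input: beedecdec
Stack-based adjacent duplicate removal:
  Read 'b': push. Stack: b
  Read 'e': push. Stack: be
  Read 'e': matches stack top 'e' => pop. Stack: b
  Read 'd': push. Stack: bd
  Read 'e': push. Stack: bde
  Read 'c': push. Stack: bdec
  Read 'd': push. Stack: bdecd
  Read 'e': push. Stack: bdecde
  Read 'c': push. Stack: bdecdec
Final stack: "bdecdec" (length 7)

7


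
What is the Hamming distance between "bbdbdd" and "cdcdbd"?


Comparing "bbdbdd" and "cdcdbd" position by position:
  Position 0: 'b' vs 'c' => differ
  Position 1: 'b' vs 'd' => differ
  Position 2: 'd' vs 'c' => differ
  Position 3: 'b' vs 'd' => differ
  Position 4: 'd' vs 'b' => differ
  Position 5: 'd' vs 'd' => same
Total differences (Hamming distance): 5

5


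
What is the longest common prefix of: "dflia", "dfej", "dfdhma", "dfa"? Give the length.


Words: dflia, dfej, dfdhma, dfa
  Position 0: all 'd' => match
  Position 1: all 'f' => match
  Position 2: ('l', 'e', 'd', 'a') => mismatch, stop
LCP = "df" (length 2)

2


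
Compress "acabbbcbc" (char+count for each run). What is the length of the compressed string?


Input: acabbbcbc
Runs:
  'a' x 1 => "a1"
  'c' x 1 => "c1"
  'a' x 1 => "a1"
  'b' x 3 => "b3"
  'c' x 1 => "c1"
  'b' x 1 => "b1"
  'c' x 1 => "c1"
Compressed: "a1c1a1b3c1b1c1"
Compressed length: 14

14


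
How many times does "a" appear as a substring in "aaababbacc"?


Searching for "a" in "aaababbacc"
Scanning each position:
  Position 0: "a" => MATCH
  Position 1: "a" => MATCH
  Position 2: "a" => MATCH
  Position 3: "b" => no
  Position 4: "a" => MATCH
  Position 5: "b" => no
  Position 6: "b" => no
  Position 7: "a" => MATCH
  Position 8: "c" => no
  Position 9: "c" => no
Total occurrences: 5

5


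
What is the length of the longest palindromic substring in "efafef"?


Input: "efafef"
Checking substrings for palindromes:
  [0:5] "efafe" (len 5) => palindrome
  [1:4] "faf" (len 3) => palindrome
  [3:6] "fef" (len 3) => palindrome
Longest palindromic substring: "efafe" with length 5

5


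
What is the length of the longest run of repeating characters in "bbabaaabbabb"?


Input: "bbabaaabbabb"
Scanning for longest run:
  Position 1 ('b'): continues run of 'b', length=2
  Position 2 ('a'): new char, reset run to 1
  Position 3 ('b'): new char, reset run to 1
  Position 4 ('a'): new char, reset run to 1
  Position 5 ('a'): continues run of 'a', length=2
  Position 6 ('a'): continues run of 'a', length=3
  Position 7 ('b'): new char, reset run to 1
  Position 8 ('b'): continues run of 'b', length=2
  Position 9 ('a'): new char, reset run to 1
  Position 10 ('b'): new char, reset run to 1
  Position 11 ('b'): continues run of 'b', length=2
Longest run: 'a' with length 3

3


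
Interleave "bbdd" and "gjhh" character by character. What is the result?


Interleaving "bbdd" and "gjhh":
  Position 0: 'b' from first, 'g' from second => "bg"
  Position 1: 'b' from first, 'j' from second => "bj"
  Position 2: 'd' from first, 'h' from second => "dh"
  Position 3: 'd' from first, 'h' from second => "dh"
Result: bgbjdhdh

bgbjdhdh


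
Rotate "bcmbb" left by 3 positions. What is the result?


Input: "bcmbb", rotate left by 3
First 3 characters: "bcm"
Remaining characters: "bb"
Concatenate remaining + first: "bb" + "bcm" = "bbbcm"

bbbcm


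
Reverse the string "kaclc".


Input: kaclc
Reading characters right to left:
  Position 4: 'c'
  Position 3: 'l'
  Position 2: 'c'
  Position 1: 'a'
  Position 0: 'k'
Reversed: clcak

clcak


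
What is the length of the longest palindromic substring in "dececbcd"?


Input: "dececbcd"
Checking substrings for palindromes:
  [1:4] "ece" (len 3) => palindrome
  [2:5] "cec" (len 3) => palindrome
  [4:7] "cbc" (len 3) => palindrome
Longest palindromic substring: "ece" with length 3

3


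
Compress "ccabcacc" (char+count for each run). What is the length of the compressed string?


Input: ccabcacc
Runs:
  'c' x 2 => "c2"
  'a' x 1 => "a1"
  'b' x 1 => "b1"
  'c' x 1 => "c1"
  'a' x 1 => "a1"
  'c' x 2 => "c2"
Compressed: "c2a1b1c1a1c2"
Compressed length: 12

12


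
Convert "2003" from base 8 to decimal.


Input: "2003" in base 8
Positional expansion:
  Digit '2' (value 2) x 8^3 = 1024
  Digit '0' (value 0) x 8^2 = 0
  Digit '0' (value 0) x 8^1 = 0
  Digit '3' (value 3) x 8^0 = 3
Sum = 1027

1027


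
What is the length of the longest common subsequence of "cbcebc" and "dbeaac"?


LCS of "cbcebc" and "dbeaac"
DP table:
           d    b    e    a    a    c
      0    0    0    0    0    0    0
  c   0    0    0    0    0    0    1
  b   0    0    1    1    1    1    1
  c   0    0    1    1    1    1    2
  e   0    0    1    2    2    2    2
  b   0    0    1    2    2    2    2
  c   0    0    1    2    2    2    3
LCS length = dp[6][6] = 3

3


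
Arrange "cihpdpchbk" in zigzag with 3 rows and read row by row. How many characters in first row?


Zigzag "cihpdpchbk" into 3 rows:
Placing characters:
  'c' => row 0
  'i' => row 1
  'h' => row 2
  'p' => row 1
  'd' => row 0
  'p' => row 1
  'c' => row 2
  'h' => row 1
  'b' => row 0
  'k' => row 1
Rows:
  Row 0: "cdb"
  Row 1: "ipphk"
  Row 2: "hc"
First row length: 3

3


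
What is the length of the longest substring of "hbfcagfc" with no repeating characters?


Input: "hbfcagfc"
Sliding window (track last position of each char):
  Position 0 ('h'): window [0,0] length 1 -- new best
  Position 1 ('b'): window [0,1] length 2 -- new best
  Position 2 ('f'): window [0,2] length 3 -- new best
  Position 3 ('c'): window [0,3] length 4 -- new best
  Position 4 ('a'): window [0,4] length 5 -- new best
  Position 5 ('g'): window [0,5] length 6 -- new best
  Position 6 ('f'): repeat (last at 2), move window start to 3
  Position 6 ('f'): window [3,6] length 4
  Position 7 ('c'): repeat (last at 3), move window start to 4
  Position 7 ('c'): window [4,7] length 4
Longest substring with no repeats: "hbfcag" with length 6

6


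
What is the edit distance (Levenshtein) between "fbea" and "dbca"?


Computing edit distance: "fbea" -> "dbca"
DP table:
           d    b    c    a
      0    1    2    3    4
  f   1    1    2    3    4
  b   2    2    1    2    3
  e   3    3    2    2    3
  a   4    4    3    3    2
Edit distance = dp[4][4] = 2

2


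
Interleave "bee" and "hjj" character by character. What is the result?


Interleaving "bee" and "hjj":
  Position 0: 'b' from first, 'h' from second => "bh"
  Position 1: 'e' from first, 'j' from second => "ej"
  Position 2: 'e' from first, 'j' from second => "ej"
Result: bhejej

bhejej


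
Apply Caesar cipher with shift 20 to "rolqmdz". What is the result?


Caesar cipher: shift "rolqmdz" by 20
  'r' (pos 17) + 20 = pos 11 = 'l'
  'o' (pos 14) + 20 = pos 8 = 'i'
  'l' (pos 11) + 20 = pos 5 = 'f'
  'q' (pos 16) + 20 = pos 10 = 'k'
  'm' (pos 12) + 20 = pos 6 = 'g'
  'd' (pos 3) + 20 = pos 23 = 'x'
  'z' (pos 25) + 20 = pos 19 = 't'
Result: lifkgxt

lifkgxt


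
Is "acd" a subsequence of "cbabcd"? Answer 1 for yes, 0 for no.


Check if "acd" is a subsequence of "cbabcd"
Greedy scan:
  Position 0 ('c'): no match needed
  Position 1 ('b'): no match needed
  Position 2 ('a'): matches sub[0] = 'a'
  Position 3 ('b'): no match needed
  Position 4 ('c'): matches sub[1] = 'c'
  Position 5 ('d'): matches sub[2] = 'd'
All 3 characters matched => is a subsequence

1


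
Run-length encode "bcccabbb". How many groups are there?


Input: bcccabbb
Scanning for consecutive runs:
  Group 1: 'b' x 1 (positions 0-0)
  Group 2: 'c' x 3 (positions 1-3)
  Group 3: 'a' x 1 (positions 4-4)
  Group 4: 'b' x 3 (positions 5-7)
Total groups: 4

4


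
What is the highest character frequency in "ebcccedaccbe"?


Input: ebcccedaccbe
Character counts:
  'a': 1
  'b': 2
  'c': 5
  'd': 1
  'e': 3
Maximum frequency: 5

5


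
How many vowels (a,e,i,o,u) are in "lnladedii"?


Input: lnladedii
Checking each character:
  'l' at position 0: consonant
  'n' at position 1: consonant
  'l' at position 2: consonant
  'a' at position 3: vowel (running total: 1)
  'd' at position 4: consonant
  'e' at position 5: vowel (running total: 2)
  'd' at position 6: consonant
  'i' at position 7: vowel (running total: 3)
  'i' at position 8: vowel (running total: 4)
Total vowels: 4

4


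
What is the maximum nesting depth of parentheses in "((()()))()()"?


Input: "((()()))()()"
Tracking depth:
  Position 0 '(': depth becomes 1
  Position 1 '(': depth becomes 2
  Position 2 '(': depth becomes 3
  Position 3 ')': depth becomes 2
  Position 4 '(': depth becomes 3
  Position 5 ')': depth becomes 2
  Position 6 ')': depth becomes 1
  Position 7 ')': depth becomes 0
  Position 8 '(': depth becomes 1
  Position 9 ')': depth becomes 0
  Position 10 '(': depth becomes 1
  Position 11 ')': depth becomes 0
Maximum depth reached: 3

3


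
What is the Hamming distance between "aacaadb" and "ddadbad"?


Comparing "aacaadb" and "ddadbad" position by position:
  Position 0: 'a' vs 'd' => differ
  Position 1: 'a' vs 'd' => differ
  Position 2: 'c' vs 'a' => differ
  Position 3: 'a' vs 'd' => differ
  Position 4: 'a' vs 'b' => differ
  Position 5: 'd' vs 'a' => differ
  Position 6: 'b' vs 'd' => differ
Total differences (Hamming distance): 7

7


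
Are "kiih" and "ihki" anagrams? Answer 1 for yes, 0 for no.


Strings: "kiih", "ihki"
Sorted first:  hiik
Sorted second: hiik
Sorted forms match => anagrams

1


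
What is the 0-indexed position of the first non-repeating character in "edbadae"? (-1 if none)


Input: edbadae
Character frequencies:
  'a': 2
  'b': 1
  'd': 2
  'e': 2
Scanning left to right for freq == 1:
  Position 0 ('e'): freq=2, skip
  Position 1 ('d'): freq=2, skip
  Position 2 ('b'): unique! => answer = 2

2


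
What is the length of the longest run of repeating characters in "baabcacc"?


Input: "baabcacc"
Scanning for longest run:
  Position 1 ('a'): new char, reset run to 1
  Position 2 ('a'): continues run of 'a', length=2
  Position 3 ('b'): new char, reset run to 1
  Position 4 ('c'): new char, reset run to 1
  Position 5 ('a'): new char, reset run to 1
  Position 6 ('c'): new char, reset run to 1
  Position 7 ('c'): continues run of 'c', length=2
Longest run: 'a' with length 2

2


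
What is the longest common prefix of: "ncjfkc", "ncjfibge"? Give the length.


Words: ncjfkc, ncjfibge
  Position 0: all 'n' => match
  Position 1: all 'c' => match
  Position 2: all 'j' => match
  Position 3: all 'f' => match
  Position 4: ('k', 'i') => mismatch, stop
LCP = "ncjf" (length 4)

4


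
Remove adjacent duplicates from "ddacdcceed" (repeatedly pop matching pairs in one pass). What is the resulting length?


Input: ddacdcceed
Stack-based adjacent duplicate removal:
  Read 'd': push. Stack: d
  Read 'd': matches stack top 'd' => pop. Stack: (empty)
  Read 'a': push. Stack: a
  Read 'c': push. Stack: ac
  Read 'd': push. Stack: acd
  Read 'c': push. Stack: acdc
  Read 'c': matches stack top 'c' => pop. Stack: acd
  Read 'e': push. Stack: acde
  Read 'e': matches stack top 'e' => pop. Stack: acd
  Read 'd': matches stack top 'd' => pop. Stack: ac
Final stack: "ac" (length 2)

2


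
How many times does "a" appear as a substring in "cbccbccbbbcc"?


Searching for "a" in "cbccbccbbbcc"
Scanning each position:
  Position 0: "c" => no
  Position 1: "b" => no
  Position 2: "c" => no
  Position 3: "c" => no
  Position 4: "b" => no
  Position 5: "c" => no
  Position 6: "c" => no
  Position 7: "b" => no
  Position 8: "b" => no
  Position 9: "b" => no
  Position 10: "c" => no
  Position 11: "c" => no
Total occurrences: 0

0


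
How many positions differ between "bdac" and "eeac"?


Comparing "bdac" and "eeac" position by position:
  Position 0: 'b' vs 'e' => DIFFER
  Position 1: 'd' vs 'e' => DIFFER
  Position 2: 'a' vs 'a' => same
  Position 3: 'c' vs 'c' => same
Positions that differ: 2

2


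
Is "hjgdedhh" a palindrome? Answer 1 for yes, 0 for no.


Input: hjgdedhh
Reversed: hhdedgjh
  Compare pos 0 ('h') with pos 7 ('h'): match
  Compare pos 1 ('j') with pos 6 ('h'): MISMATCH
  Compare pos 2 ('g') with pos 5 ('d'): MISMATCH
  Compare pos 3 ('d') with pos 4 ('e'): MISMATCH
Result: not a palindrome

0


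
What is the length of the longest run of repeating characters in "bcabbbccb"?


Input: "bcabbbccb"
Scanning for longest run:
  Position 1 ('c'): new char, reset run to 1
  Position 2 ('a'): new char, reset run to 1
  Position 3 ('b'): new char, reset run to 1
  Position 4 ('b'): continues run of 'b', length=2
  Position 5 ('b'): continues run of 'b', length=3
  Position 6 ('c'): new char, reset run to 1
  Position 7 ('c'): continues run of 'c', length=2
  Position 8 ('b'): new char, reset run to 1
Longest run: 'b' with length 3

3


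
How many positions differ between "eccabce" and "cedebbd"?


Comparing "eccabce" and "cedebbd" position by position:
  Position 0: 'e' vs 'c' => DIFFER
  Position 1: 'c' vs 'e' => DIFFER
  Position 2: 'c' vs 'd' => DIFFER
  Position 3: 'a' vs 'e' => DIFFER
  Position 4: 'b' vs 'b' => same
  Position 5: 'c' vs 'b' => DIFFER
  Position 6: 'e' vs 'd' => DIFFER
Positions that differ: 6

6


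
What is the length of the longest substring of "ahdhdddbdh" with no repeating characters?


Input: "ahdhdddbdh"
Sliding window (track last position of each char):
  Position 0 ('a'): window [0,0] length 1 -- new best
  Position 1 ('h'): window [0,1] length 2 -- new best
  Position 2 ('d'): window [0,2] length 3 -- new best
  Position 3 ('h'): repeat (last at 1), move window start to 2
  Position 3 ('h'): window [2,3] length 2
  Position 4 ('d'): repeat (last at 2), move window start to 3
  Position 4 ('d'): window [3,4] length 2
  Position 5 ('d'): repeat (last at 4), move window start to 5
  Position 5 ('d'): window [5,5] length 1
  Position 6 ('d'): repeat (last at 5), move window start to 6
  Position 6 ('d'): window [6,6] length 1
  Position 7 ('b'): window [6,7] length 2
  Position 8 ('d'): repeat (last at 6), move window start to 7
  Position 8 ('d'): window [7,8] length 2
  Position 9 ('h'): window [7,9] length 3
Longest substring with no repeats: "ahd" with length 3

3


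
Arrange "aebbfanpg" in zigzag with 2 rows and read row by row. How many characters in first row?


Zigzag "aebbfanpg" into 2 rows:
Placing characters:
  'a' => row 0
  'e' => row 1
  'b' => row 0
  'b' => row 1
  'f' => row 0
  'a' => row 1
  'n' => row 0
  'p' => row 1
  'g' => row 0
Rows:
  Row 0: "abfng"
  Row 1: "ebap"
First row length: 5

5


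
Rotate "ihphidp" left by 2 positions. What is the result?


Input: "ihphidp", rotate left by 2
First 2 characters: "ih"
Remaining characters: "phidp"
Concatenate remaining + first: "phidp" + "ih" = "phidpih"

phidpih


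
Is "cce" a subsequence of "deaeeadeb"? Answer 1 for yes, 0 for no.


Check if "cce" is a subsequence of "deaeeadeb"
Greedy scan:
  Position 0 ('d'): no match needed
  Position 1 ('e'): no match needed
  Position 2 ('a'): no match needed
  Position 3 ('e'): no match needed
  Position 4 ('e'): no match needed
  Position 5 ('a'): no match needed
  Position 6 ('d'): no match needed
  Position 7 ('e'): no match needed
  Position 8 ('b'): no match needed
Only matched 0/3 characters => not a subsequence

0


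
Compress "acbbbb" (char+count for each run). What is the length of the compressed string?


Input: acbbbb
Runs:
  'a' x 1 => "a1"
  'c' x 1 => "c1"
  'b' x 4 => "b4"
Compressed: "a1c1b4"
Compressed length: 6

6


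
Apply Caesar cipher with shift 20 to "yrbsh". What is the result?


Caesar cipher: shift "yrbsh" by 20
  'y' (pos 24) + 20 = pos 18 = 's'
  'r' (pos 17) + 20 = pos 11 = 'l'
  'b' (pos 1) + 20 = pos 21 = 'v'
  's' (pos 18) + 20 = pos 12 = 'm'
  'h' (pos 7) + 20 = pos 1 = 'b'
Result: slvmb

slvmb


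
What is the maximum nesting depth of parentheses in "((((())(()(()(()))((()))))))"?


Input: "((((())(()(()(()))((()))))))"
Tracking depth:
  Position 0 '(': depth becomes 1
  Position 1 '(': depth becomes 2
  Position 2 '(': depth becomes 3
  Position 3 '(': depth becomes 4
  Position 4 '(': depth becomes 5
  Position 5 ')': depth becomes 4
  Position 6 ')': depth becomes 3
  Position 7 '(': depth becomes 4
  Position 8 '(': depth becomes 5
  Position 9 ')': depth becomes 4
  Position 10 '(': depth becomes 5
  Position 11 '(': depth becomes 6
  Position 12 ')': depth becomes 5
  Position 13 '(': depth becomes 6
  Position 14 '(': depth becomes 7
  Position 15 ')': depth becomes 6
  Position 16 ')': depth becomes 5
  Position 17 ')': depth becomes 4
  Position 18 '(': depth becomes 5
  Position 19 '(': depth becomes 6
  Position 20 '(': depth becomes 7
  Position 21 ')': depth becomes 6
  Position 22 ')': depth becomes 5
  Position 23 ')': depth becomes 4
  Position 24 ')': depth becomes 3
  Position 25 ')': depth becomes 2
  Position 26 ')': depth becomes 1
  Position 27 ')': depth becomes 0
Maximum depth reached: 7

7


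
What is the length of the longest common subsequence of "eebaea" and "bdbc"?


LCS of "eebaea" and "bdbc"
DP table:
           b    d    b    c
      0    0    0    0    0
  e   0    0    0    0    0
  e   0    0    0    0    0
  b   0    1    1    1    1
  a   0    1    1    1    1
  e   0    1    1    1    1
  a   0    1    1    1    1
LCS length = dp[6][4] = 1

1


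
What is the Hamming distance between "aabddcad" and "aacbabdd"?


Comparing "aabddcad" and "aacbabdd" position by position:
  Position 0: 'a' vs 'a' => same
  Position 1: 'a' vs 'a' => same
  Position 2: 'b' vs 'c' => differ
  Position 3: 'd' vs 'b' => differ
  Position 4: 'd' vs 'a' => differ
  Position 5: 'c' vs 'b' => differ
  Position 6: 'a' vs 'd' => differ
  Position 7: 'd' vs 'd' => same
Total differences (Hamming distance): 5

5


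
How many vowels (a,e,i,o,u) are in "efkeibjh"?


Input: efkeibjh
Checking each character:
  'e' at position 0: vowel (running total: 1)
  'f' at position 1: consonant
  'k' at position 2: consonant
  'e' at position 3: vowel (running total: 2)
  'i' at position 4: vowel (running total: 3)
  'b' at position 5: consonant
  'j' at position 6: consonant
  'h' at position 7: consonant
Total vowels: 3

3


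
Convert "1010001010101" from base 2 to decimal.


Input: "1010001010101" in base 2
Positional expansion:
  Digit '1' (value 1) x 2^12 = 4096
  Digit '0' (value 0) x 2^11 = 0
  Digit '1' (value 1) x 2^10 = 1024
  Digit '0' (value 0) x 2^9 = 0
  Digit '0' (value 0) x 2^8 = 0
  Digit '0' (value 0) x 2^7 = 0
  Digit '1' (value 1) x 2^6 = 64
  Digit '0' (value 0) x 2^5 = 0
  Digit '1' (value 1) x 2^4 = 16
  Digit '0' (value 0) x 2^3 = 0
  Digit '1' (value 1) x 2^2 = 4
  Digit '0' (value 0) x 2^1 = 0
  Digit '1' (value 1) x 2^0 = 1
Sum = 5205

5205


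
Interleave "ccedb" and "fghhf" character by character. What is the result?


Interleaving "ccedb" and "fghhf":
  Position 0: 'c' from first, 'f' from second => "cf"
  Position 1: 'c' from first, 'g' from second => "cg"
  Position 2: 'e' from first, 'h' from second => "eh"
  Position 3: 'd' from first, 'h' from second => "dh"
  Position 4: 'b' from first, 'f' from second => "bf"
Result: cfcgehdhbf

cfcgehdhbf


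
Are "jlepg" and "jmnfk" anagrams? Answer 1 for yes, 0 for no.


Strings: "jlepg", "jmnfk"
Sorted first:  egjlp
Sorted second: fjkmn
Differ at position 0: 'e' vs 'f' => not anagrams

0


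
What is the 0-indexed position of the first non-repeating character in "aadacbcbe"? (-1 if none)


Input: aadacbcbe
Character frequencies:
  'a': 3
  'b': 2
  'c': 2
  'd': 1
  'e': 1
Scanning left to right for freq == 1:
  Position 0 ('a'): freq=3, skip
  Position 1 ('a'): freq=3, skip
  Position 2 ('d'): unique! => answer = 2

2


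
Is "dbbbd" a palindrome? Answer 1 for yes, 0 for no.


Input: dbbbd
Reversed: dbbbd
  Compare pos 0 ('d') with pos 4 ('d'): match
  Compare pos 1 ('b') with pos 3 ('b'): match
Result: palindrome

1


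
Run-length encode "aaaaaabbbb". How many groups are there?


Input: aaaaaabbbb
Scanning for consecutive runs:
  Group 1: 'a' x 6 (positions 0-5)
  Group 2: 'b' x 4 (positions 6-9)
Total groups: 2

2


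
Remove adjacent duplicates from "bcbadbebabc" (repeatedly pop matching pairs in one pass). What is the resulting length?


Input: bcbadbebabc
Stack-based adjacent duplicate removal:
  Read 'b': push. Stack: b
  Read 'c': push. Stack: bc
  Read 'b': push. Stack: bcb
  Read 'a': push. Stack: bcba
  Read 'd': push. Stack: bcbad
  Read 'b': push. Stack: bcbadb
  Read 'e': push. Stack: bcbadbe
  Read 'b': push. Stack: bcbadbeb
  Read 'a': push. Stack: bcbadbeba
  Read 'b': push. Stack: bcbadbebab
  Read 'c': push. Stack: bcbadbebabc
Final stack: "bcbadbebabc" (length 11)

11


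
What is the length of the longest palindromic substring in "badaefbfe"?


Input: "badaefbfe"
Checking substrings for palindromes:
  [4:9] "efbfe" (len 5) => palindrome
  [1:4] "ada" (len 3) => palindrome
  [5:8] "fbf" (len 3) => palindrome
Longest palindromic substring: "efbfe" with length 5

5


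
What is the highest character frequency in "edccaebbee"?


Input: edccaebbee
Character counts:
  'a': 1
  'b': 2
  'c': 2
  'd': 1
  'e': 4
Maximum frequency: 4

4


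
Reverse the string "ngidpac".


Input: ngidpac
Reading characters right to left:
  Position 6: 'c'
  Position 5: 'a'
  Position 4: 'p'
  Position 3: 'd'
  Position 2: 'i'
  Position 1: 'g'
  Position 0: 'n'
Reversed: capdign

capdign


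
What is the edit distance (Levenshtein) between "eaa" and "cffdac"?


Computing edit distance: "eaa" -> "cffdac"
DP table:
           c    f    f    d    a    c
      0    1    2    3    4    5    6
  e   1    1    2    3    4    5    6
  a   2    2    2    3    4    4    5
  a   3    3    3    3    4    4    5
Edit distance = dp[3][6] = 5

5


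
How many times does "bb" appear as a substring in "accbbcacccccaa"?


Searching for "bb" in "accbbcacccccaa"
Scanning each position:
  Position 0: "ac" => no
  Position 1: "cc" => no
  Position 2: "cb" => no
  Position 3: "bb" => MATCH
  Position 4: "bc" => no
  Position 5: "ca" => no
  Position 6: "ac" => no
  Position 7: "cc" => no
  Position 8: "cc" => no
  Position 9: "cc" => no
  Position 10: "cc" => no
  Position 11: "ca" => no
  Position 12: "aa" => no
Total occurrences: 1

1


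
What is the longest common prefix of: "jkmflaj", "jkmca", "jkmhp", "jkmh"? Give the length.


Words: jkmflaj, jkmca, jkmhp, jkmh
  Position 0: all 'j' => match
  Position 1: all 'k' => match
  Position 2: all 'm' => match
  Position 3: ('f', 'c', 'h', 'h') => mismatch, stop
LCP = "jkm" (length 3)

3


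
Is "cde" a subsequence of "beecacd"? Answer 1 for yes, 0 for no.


Check if "cde" is a subsequence of "beecacd"
Greedy scan:
  Position 0 ('b'): no match needed
  Position 1 ('e'): no match needed
  Position 2 ('e'): no match needed
  Position 3 ('c'): matches sub[0] = 'c'
  Position 4 ('a'): no match needed
  Position 5 ('c'): no match needed
  Position 6 ('d'): matches sub[1] = 'd'
Only matched 2/3 characters => not a subsequence

0


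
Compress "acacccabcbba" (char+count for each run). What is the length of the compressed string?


Input: acacccabcbba
Runs:
  'a' x 1 => "a1"
  'c' x 1 => "c1"
  'a' x 1 => "a1"
  'c' x 3 => "c3"
  'a' x 1 => "a1"
  'b' x 1 => "b1"
  'c' x 1 => "c1"
  'b' x 2 => "b2"
  'a' x 1 => "a1"
Compressed: "a1c1a1c3a1b1c1b2a1"
Compressed length: 18

18


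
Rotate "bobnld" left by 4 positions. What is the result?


Input: "bobnld", rotate left by 4
First 4 characters: "bobn"
Remaining characters: "ld"
Concatenate remaining + first: "ld" + "bobn" = "ldbobn"

ldbobn


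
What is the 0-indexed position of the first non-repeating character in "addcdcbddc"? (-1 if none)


Input: addcdcbddc
Character frequencies:
  'a': 1
  'b': 1
  'c': 3
  'd': 5
Scanning left to right for freq == 1:
  Position 0 ('a'): unique! => answer = 0

0


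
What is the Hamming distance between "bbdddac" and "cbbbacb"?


Comparing "bbdddac" and "cbbbacb" position by position:
  Position 0: 'b' vs 'c' => differ
  Position 1: 'b' vs 'b' => same
  Position 2: 'd' vs 'b' => differ
  Position 3: 'd' vs 'b' => differ
  Position 4: 'd' vs 'a' => differ
  Position 5: 'a' vs 'c' => differ
  Position 6: 'c' vs 'b' => differ
Total differences (Hamming distance): 6

6


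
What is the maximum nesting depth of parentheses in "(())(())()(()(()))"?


Input: "(())(())()(()(()))"
Tracking depth:
  Position 0 '(': depth becomes 1
  Position 1 '(': depth becomes 2
  Position 2 ')': depth becomes 1
  Position 3 ')': depth becomes 0
  Position 4 '(': depth becomes 1
  Position 5 '(': depth becomes 2
  Position 6 ')': depth becomes 1
  Position 7 ')': depth becomes 0
  Position 8 '(': depth becomes 1
  Position 9 ')': depth becomes 0
  Position 10 '(': depth becomes 1
  Position 11 '(': depth becomes 2
  Position 12 ')': depth becomes 1
  Position 13 '(': depth becomes 2
  Position 14 '(': depth becomes 3
  Position 15 ')': depth becomes 2
  Position 16 ')': depth becomes 1
  Position 17 ')': depth becomes 0
Maximum depth reached: 3

3


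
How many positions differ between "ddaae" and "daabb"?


Comparing "ddaae" and "daabb" position by position:
  Position 0: 'd' vs 'd' => same
  Position 1: 'd' vs 'a' => DIFFER
  Position 2: 'a' vs 'a' => same
  Position 3: 'a' vs 'b' => DIFFER
  Position 4: 'e' vs 'b' => DIFFER
Positions that differ: 3

3


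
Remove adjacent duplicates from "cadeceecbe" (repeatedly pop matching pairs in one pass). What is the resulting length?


Input: cadeceecbe
Stack-based adjacent duplicate removal:
  Read 'c': push. Stack: c
  Read 'a': push. Stack: ca
  Read 'd': push. Stack: cad
  Read 'e': push. Stack: cade
  Read 'c': push. Stack: cadec
  Read 'e': push. Stack: cadece
  Read 'e': matches stack top 'e' => pop. Stack: cadec
  Read 'c': matches stack top 'c' => pop. Stack: cade
  Read 'b': push. Stack: cadeb
  Read 'e': push. Stack: cadebe
Final stack: "cadebe" (length 6)

6


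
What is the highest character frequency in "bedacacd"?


Input: bedacacd
Character counts:
  'a': 2
  'b': 1
  'c': 2
  'd': 2
  'e': 1
Maximum frequency: 2

2


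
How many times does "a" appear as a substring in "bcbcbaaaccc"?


Searching for "a" in "bcbcbaaaccc"
Scanning each position:
  Position 0: "b" => no
  Position 1: "c" => no
  Position 2: "b" => no
  Position 3: "c" => no
  Position 4: "b" => no
  Position 5: "a" => MATCH
  Position 6: "a" => MATCH
  Position 7: "a" => MATCH
  Position 8: "c" => no
  Position 9: "c" => no
  Position 10: "c" => no
Total occurrences: 3

3


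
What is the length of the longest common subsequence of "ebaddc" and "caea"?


LCS of "ebaddc" and "caea"
DP table:
           c    a    e    a
      0    0    0    0    0
  e   0    0    0    1    1
  b   0    0    0    1    1
  a   0    0    1    1    2
  d   0    0    1    1    2
  d   0    0    1    1    2
  c   0    1    1    1    2
LCS length = dp[6][4] = 2

2


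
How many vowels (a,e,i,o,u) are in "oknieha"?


Input: oknieha
Checking each character:
  'o' at position 0: vowel (running total: 1)
  'k' at position 1: consonant
  'n' at position 2: consonant
  'i' at position 3: vowel (running total: 2)
  'e' at position 4: vowel (running total: 3)
  'h' at position 5: consonant
  'a' at position 6: vowel (running total: 4)
Total vowels: 4

4


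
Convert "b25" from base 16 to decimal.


Input: "b25" in base 16
Positional expansion:
  Digit 'b' (value 11) x 16^2 = 2816
  Digit '2' (value 2) x 16^1 = 32
  Digit '5' (value 5) x 16^0 = 5
Sum = 2853

2853


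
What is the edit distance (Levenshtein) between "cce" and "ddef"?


Computing edit distance: "cce" -> "ddef"
DP table:
           d    d    e    f
      0    1    2    3    4
  c   1    1    2    3    4
  c   2    2    2    3    4
  e   3    3    3    2    3
Edit distance = dp[3][4] = 3

3


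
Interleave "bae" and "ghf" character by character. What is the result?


Interleaving "bae" and "ghf":
  Position 0: 'b' from first, 'g' from second => "bg"
  Position 1: 'a' from first, 'h' from second => "ah"
  Position 2: 'e' from first, 'f' from second => "ef"
Result: bgahef

bgahef


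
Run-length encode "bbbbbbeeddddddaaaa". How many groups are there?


Input: bbbbbbeeddddddaaaa
Scanning for consecutive runs:
  Group 1: 'b' x 6 (positions 0-5)
  Group 2: 'e' x 2 (positions 6-7)
  Group 3: 'd' x 6 (positions 8-13)
  Group 4: 'a' x 4 (positions 14-17)
Total groups: 4

4


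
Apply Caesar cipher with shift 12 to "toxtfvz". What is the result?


Caesar cipher: shift "toxtfvz" by 12
  't' (pos 19) + 12 = pos 5 = 'f'
  'o' (pos 14) + 12 = pos 0 = 'a'
  'x' (pos 23) + 12 = pos 9 = 'j'
  't' (pos 19) + 12 = pos 5 = 'f'
  'f' (pos 5) + 12 = pos 17 = 'r'
  'v' (pos 21) + 12 = pos 7 = 'h'
  'z' (pos 25) + 12 = pos 11 = 'l'
Result: fajfrhl

fajfrhl


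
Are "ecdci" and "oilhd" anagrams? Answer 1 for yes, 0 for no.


Strings: "ecdci", "oilhd"
Sorted first:  ccdei
Sorted second: dhilo
Differ at position 0: 'c' vs 'd' => not anagrams

0


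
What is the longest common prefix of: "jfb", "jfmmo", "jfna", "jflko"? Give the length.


Words: jfb, jfmmo, jfna, jflko
  Position 0: all 'j' => match
  Position 1: all 'f' => match
  Position 2: ('b', 'm', 'n', 'l') => mismatch, stop
LCP = "jf" (length 2)

2


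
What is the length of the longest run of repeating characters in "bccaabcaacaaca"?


Input: "bccaabcaacaaca"
Scanning for longest run:
  Position 1 ('c'): new char, reset run to 1
  Position 2 ('c'): continues run of 'c', length=2
  Position 3 ('a'): new char, reset run to 1
  Position 4 ('a'): continues run of 'a', length=2
  Position 5 ('b'): new char, reset run to 1
  Position 6 ('c'): new char, reset run to 1
  Position 7 ('a'): new char, reset run to 1
  Position 8 ('a'): continues run of 'a', length=2
  Position 9 ('c'): new char, reset run to 1
  Position 10 ('a'): new char, reset run to 1
  Position 11 ('a'): continues run of 'a', length=2
  Position 12 ('c'): new char, reset run to 1
  Position 13 ('a'): new char, reset run to 1
Longest run: 'c' with length 2

2


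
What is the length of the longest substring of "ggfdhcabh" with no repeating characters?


Input: "ggfdhcabh"
Sliding window (track last position of each char):
  Position 0 ('g'): window [0,0] length 1 -- new best
  Position 1 ('g'): repeat (last at 0), move window start to 1
  Position 1 ('g'): window [1,1] length 1
  Position 2 ('f'): window [1,2] length 2 -- new best
  Position 3 ('d'): window [1,3] length 3 -- new best
  Position 4 ('h'): window [1,4] length 4 -- new best
  Position 5 ('c'): window [1,5] length 5 -- new best
  Position 6 ('a'): window [1,6] length 6 -- new best
  Position 7 ('b'): window [1,7] length 7 -- new best
  Position 8 ('h'): repeat (last at 4), move window start to 5
  Position 8 ('h'): window [5,8] length 4
Longest substring with no repeats: "gfdhcab" with length 7

7


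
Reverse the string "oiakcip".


Input: oiakcip
Reading characters right to left:
  Position 6: 'p'
  Position 5: 'i'
  Position 4: 'c'
  Position 3: 'k'
  Position 2: 'a'
  Position 1: 'i'
  Position 0: 'o'
Reversed: pickaio

pickaio


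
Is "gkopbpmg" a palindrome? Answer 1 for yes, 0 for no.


Input: gkopbpmg
Reversed: gmpbpokg
  Compare pos 0 ('g') with pos 7 ('g'): match
  Compare pos 1 ('k') with pos 6 ('m'): MISMATCH
  Compare pos 2 ('o') with pos 5 ('p'): MISMATCH
  Compare pos 3 ('p') with pos 4 ('b'): MISMATCH
Result: not a palindrome

0


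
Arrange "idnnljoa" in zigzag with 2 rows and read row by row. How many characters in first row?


Zigzag "idnnljoa" into 2 rows:
Placing characters:
  'i' => row 0
  'd' => row 1
  'n' => row 0
  'n' => row 1
  'l' => row 0
  'j' => row 1
  'o' => row 0
  'a' => row 1
Rows:
  Row 0: "inlo"
  Row 1: "dnja"
First row length: 4

4


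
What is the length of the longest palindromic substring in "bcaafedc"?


Input: "bcaafedc"
Checking substrings for palindromes:
  [2:4] "aa" (len 2) => palindrome
Longest palindromic substring: "aa" with length 2

2
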